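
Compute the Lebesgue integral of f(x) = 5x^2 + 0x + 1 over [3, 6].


The Lebesgue integral of a Riemann-integrable function agrees with the Riemann integral.
Antiderivative F(x) = (5/3)x^3 + (0/2)x^2 + 1x
F(6) = (5/3)*6^3 + (0/2)*6^2 + 1*6
     = (5/3)*216 + (0/2)*36 + 1*6
     = 360 + 0.0 + 6
     = 366
F(3) = 48
Integral = F(6) - F(3) = 366 - 48 = 318


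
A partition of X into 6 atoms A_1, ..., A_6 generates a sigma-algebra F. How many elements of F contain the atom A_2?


Each element of F is a union of some subset S of the 6 atoms.
The element contains A_2 iff A_2 is in S.
So we count subsets S of {A_1,...,A_6} with A_2 in S: choose freely among the other 5 atoms.
Count = 2^(6-1) = 2^5 = 32.


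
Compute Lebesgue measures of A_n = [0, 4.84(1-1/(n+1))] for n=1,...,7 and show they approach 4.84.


By continuity of measure from below: if A_n increases to A, then m(A_n) -> m(A).
Here A = [0, 4.84], so m(A) = 4.84
Step 1: a_1 = 4.84*(1 - 1/2) = 2.42, m(A_1) = 2.42
Step 2: a_2 = 4.84*(1 - 1/3) = 3.2267, m(A_2) = 3.2267
Step 3: a_3 = 4.84*(1 - 1/4) = 3.63, m(A_3) = 3.63
Step 4: a_4 = 4.84*(1 - 1/5) = 3.872, m(A_4) = 3.872
Step 5: a_5 = 4.84*(1 - 1/6) = 4.0333, m(A_5) = 4.0333
Step 6: a_6 = 4.84*(1 - 1/7) = 4.1486, m(A_6) = 4.1486
Step 7: a_7 = 4.84*(1 - 1/8) = 4.235, m(A_7) = 4.235
Limit: m(A_n) -> m([0,4.84]) = 4.84


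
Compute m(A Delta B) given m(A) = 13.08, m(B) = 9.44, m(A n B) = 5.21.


m(A Delta B) = m(A) + m(B) - 2*m(A n B)
= 13.08 + 9.44 - 2*5.21
= 13.08 + 9.44 - 10.42
= 12.1


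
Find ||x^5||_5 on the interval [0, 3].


Step 1: ||f||_5 = (integral_0^3 |x^5|^5 dx)^(1/5)
     = (integral_0^3 x^25 dx)^(1/5)
Step 2: integral_0^3 x^25 dx = [x^26/(26)] from 0 to 3 = 3^26/26
     = 2541865828329/26 = 9.776407e+10
Step 3: ||f||_5 = (9.776407e+10)^(1/5) = 157.774152


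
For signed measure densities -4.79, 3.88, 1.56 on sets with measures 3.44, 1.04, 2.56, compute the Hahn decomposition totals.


Step 1: Compute signed measure on each set:
  Set 1: -4.79 * 3.44 = -16.4776
  Set 2: 3.88 * 1.04 = 4.0352
  Set 3: 1.56 * 2.56 = 3.9936
Step 2: Total signed measure = (-16.4776) + (4.0352) + (3.9936)
     = -8.4488
Step 3: Positive part mu+(X) = sum of positive contributions = 8.0288
Step 4: Negative part mu-(X) = |sum of negative contributions| = 16.4776


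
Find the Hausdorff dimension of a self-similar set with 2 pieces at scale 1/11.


For a self-similar set with N copies scaled by 1/r:
dim_H = log(N)/log(r) = log(2)/log(11)
= 0.693147/2.397895
= 0.289065


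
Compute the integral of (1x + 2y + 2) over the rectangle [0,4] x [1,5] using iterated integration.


By Fubini, integrate in x first, then y.
Step 1: Fix y, integrate over x in [0,4]:
  integral(1x + 2y + 2, x=0..4)
  = 1*(4^2 - 0^2)/2 + (2y + 2)*(4 - 0)
  = 8 + (2y + 2)*4
  = 8 + 8y + 8
  = 16 + 8y
Step 2: Integrate over y in [1,5]:
  integral(16 + 8y, y=1..5)
  = 16*4 + 8*(5^2 - 1^2)/2
  = 64 + 96
  = 160


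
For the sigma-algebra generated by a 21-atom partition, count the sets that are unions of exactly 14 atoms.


Each element of F is a union of some subset of the 21 atoms.
Elements that are unions of exactly 14 atoms correspond to 14-element subsets of the 21 atoms.
Count = C(21, 14) = 21! / (14! * 7!) = 116280.


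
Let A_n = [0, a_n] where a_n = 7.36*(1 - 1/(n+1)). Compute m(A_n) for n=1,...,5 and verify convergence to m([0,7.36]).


By continuity of measure from below: if A_n increases to A, then m(A_n) -> m(A).
Here A = [0, 7.36], so m(A) = 7.36
Step 1: a_1 = 7.36*(1 - 1/2) = 3.68, m(A_1) = 3.68
Step 2: a_2 = 7.36*(1 - 1/3) = 4.9067, m(A_2) = 4.9067
Step 3: a_3 = 7.36*(1 - 1/4) = 5.52, m(A_3) = 5.52
Step 4: a_4 = 7.36*(1 - 1/5) = 5.888, m(A_4) = 5.888
Step 5: a_5 = 7.36*(1 - 1/6) = 6.1333, m(A_5) = 6.1333
Limit: m(A_n) -> m([0,7.36]) = 7.36


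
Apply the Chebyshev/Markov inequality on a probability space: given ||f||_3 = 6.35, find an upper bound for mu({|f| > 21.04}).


Chebyshev/Markov inequality: mu(|f| > eps) <= (||f||_p / eps)^p
Step 1: ||f||_3 / eps = 6.35 / 21.04 = 0.301806
Step 2: Raise to power p = 3:
  (0.301806)^3 = 0.027491
Step 3: Therefore mu(|f| > 21.04) <= 0.027491


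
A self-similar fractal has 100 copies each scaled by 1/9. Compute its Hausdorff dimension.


For a self-similar set with N copies scaled by 1/r:
dim_H = log(N)/log(r) = log(100)/log(9)
= 4.60517/2.197225
= 2.095903


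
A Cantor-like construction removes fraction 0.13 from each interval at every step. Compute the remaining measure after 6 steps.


Step 1: At each step, fraction remaining = 1 - 0.13 = 0.87
Step 2: After 6 steps, measure = (0.87)^6
Step 3: Computing the power step by step:
  After step 1: 0.87
  After step 2: 0.7569
  After step 3: 0.658503
  After step 4: 0.572898
  After step 5: 0.498421
  ...
Result = 0.433626


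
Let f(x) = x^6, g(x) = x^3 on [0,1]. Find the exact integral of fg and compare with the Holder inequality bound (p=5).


Step 1: Exact integral of f*g = integral(x^9, 0, 1) = 1/10
     = 0.1
Step 2: Holder bound with p=5, q=1.25:
  ||f||_p = (integral x^30 dx)^(1/5) = (1/31)^(1/5) = 0.503185
  ||g||_q = (integral x^3.75 dx)^(1/1.25) = (1/4.75)^(1/1.25) = 0.287505
Step 3: Holder bound = ||f||_p * ||g||_q = 0.503185 * 0.287505 = 0.144668
Verification: 0.1 <= 0.144668 (Holder holds)


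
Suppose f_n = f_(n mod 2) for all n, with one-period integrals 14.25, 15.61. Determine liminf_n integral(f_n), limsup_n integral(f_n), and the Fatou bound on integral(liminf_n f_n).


The sequence (integral(f_n)) is periodic with period 2, repeating the values 14.25, 15.61 indefinitely.
Step 1: For a periodic sequence, every tail (a_m, a_(m+1), ...) contains all 2 period values infinitely often.
Step 2: Hence inf of every tail = min of the period values = min(14.25, 15.61) = 14.25.
        liminf_n integral(f_n) = sup over m of (inf of tail from m) = 14.25.
Step 3: Similarly sup of every tail = max of the period values = 15.61.
        limsup_n integral(f_n) = 15.61.
Step 4: Fatou's lemma: integral(liminf_n f_n) <= liminf_n integral(f_n) = 14.25.
        So the integral of the pointwise liminf is at most 14.25.


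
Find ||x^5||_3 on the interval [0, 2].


Step 1: ||f||_3 = (integral_0^2 |x^5|^3 dx)^(1/3)
     = (integral_0^2 x^15 dx)^(1/3)
Step 2: integral_0^2 x^15 dx = [x^16/(16)] from 0 to 2 = 2^16/16
     = 65536/16 = 4096
Step 3: ||f||_3 = (4096)^(1/3) = 16


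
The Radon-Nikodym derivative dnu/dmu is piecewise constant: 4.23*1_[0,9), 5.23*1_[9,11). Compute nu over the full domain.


Integrate each piece of the Radon-Nikodym derivative:
Step 1: integral_0^9 4.23 dx = 4.23*(9-0) = 4.23*9 = 38.07
Step 2: integral_9^11 5.23 dx = 5.23*(11-9) = 5.23*2 = 10.46
Total: 38.07 + 10.46 = 48.53


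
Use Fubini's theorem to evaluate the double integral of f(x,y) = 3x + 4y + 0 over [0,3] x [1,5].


By Fubini, integrate in x first, then y.
Step 1: Fix y, integrate over x in [0,3]:
  integral(3x + 4y + 0, x=0..3)
  = 3*(3^2 - 0^2)/2 + (4y + 0)*(3 - 0)
  = 13.5 + (4y + 0)*3
  = 13.5 + 12y + 0
  = 13.5 + 12y
Step 2: Integrate over y in [1,5]:
  integral(13.5 + 12y, y=1..5)
  = 13.5*4 + 12*(5^2 - 1^2)/2
  = 54 + 144
  = 198


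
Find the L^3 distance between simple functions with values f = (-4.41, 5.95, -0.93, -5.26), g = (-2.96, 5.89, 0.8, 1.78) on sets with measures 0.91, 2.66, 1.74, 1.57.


Step 1: Compute differences f_i - g_i:
  -4.41 - -2.96 = -1.45
  5.95 - 5.89 = 0.06
  -0.93 - 0.8 = -1.73
  -5.26 - 1.78 = -7.04
Step 2: Compute |diff|^3 * measure for each set:
  |-1.45|^3 * 0.91 = 3.048625 * 0.91 = 2.774249
  |0.06|^3 * 2.66 = 2.160000e-04 * 2.66 = 5.745600e-04
  |-1.73|^3 * 1.74 = 5.177717 * 1.74 = 9.009228
  |-7.04|^3 * 1.57 = 348.913664 * 1.57 = 547.794452
Step 3: Sum = 559.578503
Step 4: ||f-g||_3 = (559.578503)^(1/3) = 8.240502


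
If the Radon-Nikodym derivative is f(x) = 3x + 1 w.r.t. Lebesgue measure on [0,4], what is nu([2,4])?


nu(A) = integral_A (dnu/dmu) dmu = integral_2^4 (3x + 1) dx
Step 1: Antiderivative F(x) = (3/2)x^2 + 1x
Step 2: F(4) = (3/2)*4^2 + 1*4 = 24 + 4 = 28
Step 3: F(2) = (3/2)*2^2 + 1*2 = 6 + 2 = 8
Step 4: nu([2,4]) = F(4) - F(2) = 28 - 8 = 20


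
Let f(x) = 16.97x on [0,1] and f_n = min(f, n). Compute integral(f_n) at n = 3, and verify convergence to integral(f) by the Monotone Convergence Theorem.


f(x) = 16.97x on [0,1]; f_n(x) = min(16.97x, n). At n = 3:
Step 1: f(x) reaches 3 at x = 3/16.97 = 0.176783
Step 2: integral(f_3) = integral(16.97x, 0, 0.176783) + integral(3, 0.176783, 1)
       = 16.97*0.176783^2/2 + 3*(1 - 0.176783)
       = 0.265174 + 2.469652
       = 2.734826
Step 3: As n -> infinity, f_n increases to f, so by MCT integral(f_n) -> integral(f) = 16.97/2 = 8.485.
Convergence: integral(f_3) = 2.734826 -> 8.485 as n -> infinity


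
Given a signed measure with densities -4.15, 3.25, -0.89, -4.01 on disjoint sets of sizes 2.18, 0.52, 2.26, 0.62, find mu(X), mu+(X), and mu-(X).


Step 1: Compute signed measure on each set:
  Set 1: -4.15 * 2.18 = -9.047
  Set 2: 3.25 * 0.52 = 1.69
  Set 3: -0.89 * 2.26 = -2.0114
  Set 4: -4.01 * 0.62 = -2.4862
Step 2: Total signed measure = (-9.047) + (1.69) + (-2.0114) + (-2.4862)
     = -11.8546
Step 3: Positive part mu+(X) = sum of positive contributions = 1.69
Step 4: Negative part mu-(X) = |sum of negative contributions| = 13.5446


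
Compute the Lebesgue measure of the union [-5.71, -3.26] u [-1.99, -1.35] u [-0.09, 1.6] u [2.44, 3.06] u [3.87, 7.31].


For pairwise disjoint intervals, m(union) = sum of lengths.
= (-3.26 - -5.71) + (-1.35 - -1.99) + (1.6 - -0.09) + (3.06 - 2.44) + (7.31 - 3.87)
= 2.45 + 0.64 + 1.69 + 0.62 + 3.44
= 8.84


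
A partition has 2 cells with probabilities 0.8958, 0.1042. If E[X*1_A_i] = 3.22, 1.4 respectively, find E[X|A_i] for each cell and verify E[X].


For each cell A_i: E[X|A_i] = E[X*1_A_i] / P(A_i)
Step 1: E[X|A_1] = 3.22 / 0.8958 = 3.594552
Step 2: E[X|A_2] = 1.4 / 0.1042 = 13.435701
Verification: E[X] = sum E[X*1_A_i] = 3.22 + 1.4 = 4.62


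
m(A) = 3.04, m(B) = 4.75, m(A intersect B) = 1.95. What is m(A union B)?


By inclusion-exclusion: m(A u B) = m(A) + m(B) - m(A n B)
= 3.04 + 4.75 - 1.95
= 5.84


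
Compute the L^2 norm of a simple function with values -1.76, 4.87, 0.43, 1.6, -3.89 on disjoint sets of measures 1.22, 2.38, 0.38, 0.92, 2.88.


Step 1: Compute |f_i|^2 for each value:
  |-1.76|^2 = 3.0976
  |4.87|^2 = 23.7169
  |0.43|^2 = 0.1849
  |1.6|^2 = 2.56
  |-3.89|^2 = 15.1321
Step 2: Multiply by measures and sum:
  3.0976 * 1.22 = 3.779072
  23.7169 * 2.38 = 56.446222
  0.1849 * 0.38 = 0.070262
  2.56 * 0.92 = 2.3552
  15.1321 * 2.88 = 43.580448
Sum = 3.779072 + 56.446222 + 0.070262 + 2.3552 + 43.580448 = 106.231204
Step 3: Take the p-th root:
||f||_2 = (106.231204)^(1/2) = 10.306852


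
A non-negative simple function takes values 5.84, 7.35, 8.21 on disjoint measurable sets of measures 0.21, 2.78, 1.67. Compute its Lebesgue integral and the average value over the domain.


Step 1: Integral = sum(value_i * measure_i)
= 5.84*0.21 + 7.35*2.78 + 8.21*1.67
= 1.2264 + 20.433 + 13.7107
= 35.3701
Step 2: Total measure of domain = 0.21 + 2.78 + 1.67 = 4.66
Step 3: Average value = 35.3701 / 4.66 = 7.59015


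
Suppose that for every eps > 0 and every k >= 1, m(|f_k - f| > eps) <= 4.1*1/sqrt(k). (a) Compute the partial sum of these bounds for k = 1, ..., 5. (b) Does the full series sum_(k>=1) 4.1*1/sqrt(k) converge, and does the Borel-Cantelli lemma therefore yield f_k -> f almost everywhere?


Step 1: List the terms 4.1*1/sqrt(k) for k = 1 to 5:
  k=1: 4.1
  k=2: 2.899138
  k=3: 2.367136
  k=4: 2.05
  k=5: 1.833576
Step 2: Partial sum = 4.1 + 2.899138 + 2.367136 + 2.05 + 1.833576
     = 13.24985
Step 3: The full series sum_(k>=1) 4.1*1/sqrt(k) diverges (p-series with p = 1/2 <= 1; a nonzero constant multiple of a divergent series diverges).
Step 4: The (first) Borel-Cantelli lemma requires a summable sequence of measures, so it does not apply here;
        from this bound alone no conclusion about a.e. convergence can be drawn (convergence in measure still
        gives an a.e.-convergent subsequence, but not a.e. convergence of the whole sequence).
Conclusion: series diverges; Borel-Cantelli is inconclusive about a.e. convergence of f_k.


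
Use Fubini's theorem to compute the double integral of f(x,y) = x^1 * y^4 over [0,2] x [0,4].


By Fubini's theorem, the double integral factors as a product of single integrals:
Step 1: integral_0^2 x^1 dx = [x^2/2] from 0 to 2
     = 2^2/2 = 2
Step 2: integral_0^4 y^4 dy = [y^5/5] from 0 to 4
     = 4^5/5 = 204.8
Step 3: Double integral = 2 * 204.8 = 409.6


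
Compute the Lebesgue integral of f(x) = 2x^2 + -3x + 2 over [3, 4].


The Lebesgue integral of a Riemann-integrable function agrees with the Riemann integral.
Antiderivative F(x) = (2/3)x^3 + (-3/2)x^2 + 2x
F(4) = (2/3)*4^3 + (-3/2)*4^2 + 2*4
     = (2/3)*64 + (-3/2)*16 + 2*4
     = 42.666667 + -24 + 8
     = 26.666667
F(3) = 10.5
Integral = F(4) - F(3) = 26.666667 - 10.5 = 16.166667


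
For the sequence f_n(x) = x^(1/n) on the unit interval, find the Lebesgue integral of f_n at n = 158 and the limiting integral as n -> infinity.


At n = 158: f_158(x) = x^(1/158).
Step 1: integral(x^(1/158), 0, 1) = [x^(1/158+1) / (1/158+1)] from 0 to 1
     = 1 / (1/158 + 1) = 1 / ((158+1)/158) = 158/(158+1)
     = 158/159 = 0.993711
Step 2: As n -> infinity, f_n(x) = x^(1/n) -> 1 for x in (0,1], and f_n is increasing in n.
By MCT, lim_n integral(f_n) = integral(lim_n f_n) = integral(1, 0, 1) = 1.
Step 3: Verify convergence: 158/159 = 0.993711 -> 1


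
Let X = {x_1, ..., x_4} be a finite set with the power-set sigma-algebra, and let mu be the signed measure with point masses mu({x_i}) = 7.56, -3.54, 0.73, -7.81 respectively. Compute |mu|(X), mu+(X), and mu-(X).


Step 1: Every measurable set is a union of atoms (the cells / points), so a Hahn decomposition is
  obtained by grouping atoms by sign: P = union of atoms with mu > 0, N = union of the remaining atoms.
  Atoms in P (indices): 1, 3;  atoms in N (indices): 2, 4
  Positive values: 7.56, 0.73
  Negative values: -3.54, -7.81
Step 2: mu+(X) = mu(P) = sum of positive atom values = 8.29
Step 3: mu-(X) = -mu(N) = sum of |negative atom values| = 11.35
Step 4: |mu|(X) = mu+(X) + mu-(X) = 8.29 + 11.35 = 19.64


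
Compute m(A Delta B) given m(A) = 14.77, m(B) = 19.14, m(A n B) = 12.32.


m(A Delta B) = m(A) + m(B) - 2*m(A n B)
= 14.77 + 19.14 - 2*12.32
= 14.77 + 19.14 - 24.64
= 9.27


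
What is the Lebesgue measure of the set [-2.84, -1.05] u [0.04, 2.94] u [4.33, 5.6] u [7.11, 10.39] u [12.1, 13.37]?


For pairwise disjoint intervals, m(union) = sum of lengths.
= (-1.05 - -2.84) + (2.94 - 0.04) + (5.6 - 4.33) + (10.39 - 7.11) + (13.37 - 12.1)
= 1.79 + 2.9 + 1.27 + 3.28 + 1.27
= 10.51


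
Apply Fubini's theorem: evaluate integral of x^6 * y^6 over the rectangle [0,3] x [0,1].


By Fubini's theorem, the double integral factors as a product of single integrals:
Step 1: integral_0^3 x^6 dx = [x^7/7] from 0 to 3
     = 3^7/7 = 312.428571
Step 2: integral_0^1 y^6 dy = [y^7/7] from 0 to 1
     = 1^7/7 = 0.142857
Step 3: Double integral = 312.428571 * 0.142857 = 44.632653


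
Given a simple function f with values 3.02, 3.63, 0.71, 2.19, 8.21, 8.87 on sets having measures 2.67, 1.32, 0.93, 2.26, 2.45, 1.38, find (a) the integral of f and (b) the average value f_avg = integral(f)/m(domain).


Step 1: Integral = sum(value_i * measure_i)
= 3.02*2.67 + 3.63*1.32 + 0.71*0.93 + 2.19*2.26 + 8.21*2.45 + 8.87*1.38
= 8.0634 + 4.7916 + 0.6603 + 4.9494 + 20.1145 + 12.2406
= 50.8198
Step 2: Total measure of domain = 2.67 + 1.32 + 0.93 + 2.26 + 2.45 + 1.38 = 11.01
Step 3: Average value = 50.8198 / 11.01 = 4.615786


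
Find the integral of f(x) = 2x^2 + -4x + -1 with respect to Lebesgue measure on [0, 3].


The Lebesgue integral of a Riemann-integrable function agrees with the Riemann integral.
Antiderivative F(x) = (2/3)x^3 + (-4/2)x^2 + -1x
F(3) = (2/3)*3^3 + (-4/2)*3^2 + -1*3
     = (2/3)*27 + (-4/2)*9 + -1*3
     = 18 + -18 + -3
     = -3
F(0) = 0.0
Integral = F(3) - F(0) = -3 - 0.0 = -3


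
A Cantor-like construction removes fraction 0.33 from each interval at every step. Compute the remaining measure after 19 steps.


Step 1: At each step, fraction remaining = 1 - 0.33 = 0.67
Step 2: After 19 steps, measure = (0.67)^19
Result = 4.959310e-04


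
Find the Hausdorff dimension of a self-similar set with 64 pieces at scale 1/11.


For a self-similar set with N copies scaled by 1/r:
dim_H = log(N)/log(r) = log(64)/log(11)
= 4.158883/2.397895
= 1.734389


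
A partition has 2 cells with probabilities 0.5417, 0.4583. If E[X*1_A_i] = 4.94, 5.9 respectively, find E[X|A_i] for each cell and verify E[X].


For each cell A_i: E[X|A_i] = E[X*1_A_i] / P(A_i)
Step 1: E[X|A_1] = 4.94 / 0.5417 = 9.119439
Step 2: E[X|A_2] = 5.9 / 0.4583 = 12.873664
Verification: E[X] = sum E[X*1_A_i] = 4.94 + 5.9 = 10.84


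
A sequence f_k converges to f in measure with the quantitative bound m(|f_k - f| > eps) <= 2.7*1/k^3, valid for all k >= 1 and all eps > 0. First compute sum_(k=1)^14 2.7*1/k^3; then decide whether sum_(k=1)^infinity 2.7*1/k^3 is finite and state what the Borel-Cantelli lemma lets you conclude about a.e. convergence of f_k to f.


Step 1: List the terms 2.7*1/k^3 for k = 1 to 14:
  k=1: 2.7
  k=2: 0.3375
  k=3: 0.1
  k=4: 0.042188
  k=5: 0.0216
  k=6: 0.0125
  k=7: 0.007872
  k=8: 0.005273
  k=9: 0.003704
  k=10: 0.0027
  k=11: 0.002029
  k=12: 0.001563
  k=13: 0.001229
  k=14: 9.839650e-04
Step 2: Partial sum = 2.7 + 0.3375 + 0.1 + 0.042188 + 0.0216 + 0.0125 + 0.007872 + 0.005273 + 0.003704 + 0.0027 + 0.002029 + 0.001563 + 0.001229 + 9.839650e-04
     = 3.23914
Step 3: The full series sum_(k>=1) 2.7*1/k^3 converges (p-series with p = 3 > 1; a constant multiple of a convergent series converges).
Step 4: Fix eps > 0. Since sum_k m(|f_k - f| > eps) < infinity, the Borel-Cantelli lemma gives
        m(limsup_k {|f_k - f| > eps}) = 0, i.e. for a.e. x, |f_k(x) - f(x)| <= eps for all large k.
        Applying this with eps = 1/j for j = 1, 2, ... and intersecting the countably many full-measure sets,
        for a.e. x we get limsup_k |f_k(x) - f(x)| <= 1/j for every j, hence f_k -> f almost everywhere.
Conclusion: series converges; Borel-Cantelli yields f_k -> f a.e.


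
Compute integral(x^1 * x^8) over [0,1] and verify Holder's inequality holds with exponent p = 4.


Step 1: Exact integral of f*g = integral(x^9, 0, 1) = 1/10
     = 0.1
Step 2: Holder bound with p=4, q=1.333333:
  ||f||_p = (integral x^4 dx)^(1/4) = (1/5)^(1/4) = 0.66874
  ||g||_q = (integral x^10.666667 dx)^(1/1.333333) = (1/11.666667)^(1/1.333333) = 0.158413
Step 3: Holder bound = ||f||_p * ||g||_q = 0.66874 * 0.158413 = 0.105937
Verification: 0.1 <= 0.105937 (Holder holds)


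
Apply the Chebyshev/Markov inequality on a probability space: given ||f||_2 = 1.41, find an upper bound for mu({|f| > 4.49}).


Chebyshev/Markov inequality: mu(|f| > eps) <= (||f||_p / eps)^p
Step 1: ||f||_2 / eps = 1.41 / 4.49 = 0.314031
Step 2: Raise to power p = 2:
  (0.314031)^2 = 0.098616
Step 3: Therefore mu(|f| > 4.49) <= 0.098616


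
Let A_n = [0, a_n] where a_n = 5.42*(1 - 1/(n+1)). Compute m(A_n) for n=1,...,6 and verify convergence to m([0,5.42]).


By continuity of measure from below: if A_n increases to A, then m(A_n) -> m(A).
Here A = [0, 5.42], so m(A) = 5.42
Step 1: a_1 = 5.42*(1 - 1/2) = 2.71, m(A_1) = 2.71
Step 2: a_2 = 5.42*(1 - 1/3) = 3.6133, m(A_2) = 3.6133
Step 3: a_3 = 5.42*(1 - 1/4) = 4.065, m(A_3) = 4.065
Step 4: a_4 = 5.42*(1 - 1/5) = 4.336, m(A_4) = 4.336
Step 5: a_5 = 5.42*(1 - 1/6) = 4.5167, m(A_5) = 4.5167
Step 6: a_6 = 5.42*(1 - 1/7) = 4.6457, m(A_6) = 4.6457
Limit: m(A_n) -> m([0,5.42]) = 5.42


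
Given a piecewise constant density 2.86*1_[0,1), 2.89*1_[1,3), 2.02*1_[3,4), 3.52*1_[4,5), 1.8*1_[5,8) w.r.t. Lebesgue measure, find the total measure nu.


Integrate each piece of the Radon-Nikodym derivative:
Step 1: integral_0^1 2.86 dx = 2.86*(1-0) = 2.86*1 = 2.86
Step 2: integral_1^3 2.89 dx = 2.89*(3-1) = 2.89*2 = 5.78
Step 3: integral_3^4 2.02 dx = 2.02*(4-3) = 2.02*1 = 2.02
Step 4: integral_4^5 3.52 dx = 3.52*(5-4) = 3.52*1 = 3.52
Step 5: integral_5^8 1.8 dx = 1.8*(8-5) = 1.8*3 = 5.4
Total: 2.86 + 5.78 + 2.02 + 3.52 + 5.4 = 19.58


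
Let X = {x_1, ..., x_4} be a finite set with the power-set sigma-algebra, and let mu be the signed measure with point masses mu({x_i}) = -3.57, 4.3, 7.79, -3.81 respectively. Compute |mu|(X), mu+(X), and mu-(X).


Step 1: Every measurable set is a union of atoms (the cells / points), so a Hahn decomposition is
  obtained by grouping atoms by sign: P = union of atoms with mu > 0, N = union of the remaining atoms.
  Atoms in P (indices): 2, 3;  atoms in N (indices): 1, 4
  Positive values: 4.3, 7.79
  Negative values: -3.57, -3.81
Step 2: mu+(X) = mu(P) = sum of positive atom values = 12.09
Step 3: mu-(X) = -mu(N) = sum of |negative atom values| = 7.38
Step 4: |mu|(X) = mu+(X) + mu-(X) = 12.09 + 7.38 = 19.47


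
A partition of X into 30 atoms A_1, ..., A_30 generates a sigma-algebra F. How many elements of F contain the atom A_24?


Each element of F is a union of some subset S of the 30 atoms.
The element contains A_24 iff A_24 is in S.
So we count subsets S of {A_1,...,A_30} with A_24 in S: choose freely among the other 29 atoms.
Count = 2^(30-1) = 2^29 = 536870912.


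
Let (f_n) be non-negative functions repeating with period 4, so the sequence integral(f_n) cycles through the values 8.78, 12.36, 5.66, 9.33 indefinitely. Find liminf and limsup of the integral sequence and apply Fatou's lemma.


The sequence (integral(f_n)) is periodic with period 4, repeating the values 8.78, 12.36, 5.66, 9.33 indefinitely.
Step 1: For a periodic sequence, every tail (a_m, a_(m+1), ...) contains all 4 period values infinitely often.
Step 2: Hence inf of every tail = min of the period values = min(8.78, 12.36, 5.66, 9.33) = 5.66.
        liminf_n integral(f_n) = sup over m of (inf of tail from m) = 5.66.
Step 3: Similarly sup of every tail = max of the period values = 12.36.
        limsup_n integral(f_n) = 12.36.
Step 4: Fatou's lemma: integral(liminf_n f_n) <= liminf_n integral(f_n) = 5.66.
        So the integral of the pointwise liminf is at most 5.66.


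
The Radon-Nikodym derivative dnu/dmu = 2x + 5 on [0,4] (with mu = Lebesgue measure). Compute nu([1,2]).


nu(A) = integral_A (dnu/dmu) dmu = integral_1^2 (2x + 5) dx
Step 1: Antiderivative F(x) = (2/2)x^2 + 5x
Step 2: F(2) = (2/2)*2^2 + 5*2 = 4 + 10 = 14
Step 3: F(1) = (2/2)*1^2 + 5*1 = 1 + 5 = 6
Step 4: nu([1,2]) = F(2) - F(1) = 14 - 6 = 8


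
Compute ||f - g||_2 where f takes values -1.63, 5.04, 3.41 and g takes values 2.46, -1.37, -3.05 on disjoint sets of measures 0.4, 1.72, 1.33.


Step 1: Compute differences f_i - g_i:
  -1.63 - 2.46 = -4.09
  5.04 - -1.37 = 6.41
  3.41 - -3.05 = 6.46
Step 2: Compute |diff|^2 * measure for each set:
  |-4.09|^2 * 0.4 = 16.7281 * 0.4 = 6.69124
  |6.41|^2 * 1.72 = 41.0881 * 1.72 = 70.671532
  |6.46|^2 * 1.33 = 41.7316 * 1.33 = 55.503028
Step 3: Sum = 132.8658
Step 4: ||f-g||_2 = (132.8658)^(1/2) = 11.526743


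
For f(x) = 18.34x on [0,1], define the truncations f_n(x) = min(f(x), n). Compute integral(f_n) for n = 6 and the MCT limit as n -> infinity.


f(x) = 18.34x on [0,1]; f_n(x) = min(18.34x, n). At n = 6:
Step 1: f(x) reaches 6 at x = 6/18.34 = 0.327154
Step 2: integral(f_6) = integral(18.34x, 0, 0.327154) + integral(6, 0.327154, 1)
       = 18.34*0.327154^2/2 + 6*(1 - 0.327154)
       = 0.981461 + 4.037077
       = 5.018539
Step 3: As n -> infinity, f_n increases to f, so by MCT integral(f_n) -> integral(f) = 18.34/2 = 9.17.
Convergence: integral(f_6) = 5.018539 -> 9.17 as n -> infinity


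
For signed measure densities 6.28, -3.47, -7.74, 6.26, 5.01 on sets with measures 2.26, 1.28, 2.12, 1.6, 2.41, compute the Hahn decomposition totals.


Step 1: Compute signed measure on each set:
  Set 1: 6.28 * 2.26 = 14.1928
  Set 2: -3.47 * 1.28 = -4.4416
  Set 3: -7.74 * 2.12 = -16.4088
  Set 4: 6.26 * 1.6 = 10.016
  Set 5: 5.01 * 2.41 = 12.0741
Step 2: Total signed measure = (14.1928) + (-4.4416) + (-16.4088) + (10.016) + (12.0741)
     = 15.4325
Step 3: Positive part mu+(X) = sum of positive contributions = 36.2829
Step 4: Negative part mu-(X) = |sum of negative contributions| = 20.8504


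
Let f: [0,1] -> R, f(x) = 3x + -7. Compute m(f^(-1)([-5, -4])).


f^(-1)([-5, -4]) = {x : -5 <= 3x + -7 <= -4}
Solving: (-5 - -7)/3 <= x <= (-4 - -7)/3
= [0.666667, 1]
Intersecting with [0,1]: [0.666667, 1]
Measure = 1 - 0.666667 = 0.333333


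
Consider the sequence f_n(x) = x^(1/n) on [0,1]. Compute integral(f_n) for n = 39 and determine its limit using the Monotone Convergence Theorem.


At n = 39: f_39(x) = x^(1/39).
Step 1: integral(x^(1/39), 0, 1) = [x^(1/39+1) / (1/39+1)] from 0 to 1
     = 1 / (1/39 + 1) = 1 / ((39+1)/39) = 39/(39+1)
     = 39/40 = 0.975
Step 2: As n -> infinity, f_n(x) = x^(1/n) -> 1 for x in (0,1], and f_n is increasing in n.
By MCT, lim_n integral(f_n) = integral(lim_n f_n) = integral(1, 0, 1) = 1.
Step 3: Verify convergence: 39/40 = 0.975 -> 1


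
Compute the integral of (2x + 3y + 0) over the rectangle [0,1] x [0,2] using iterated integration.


By Fubini, integrate in x first, then y.
Step 1: Fix y, integrate over x in [0,1]:
  integral(2x + 3y + 0, x=0..1)
  = 2*(1^2 - 0^2)/2 + (3y + 0)*(1 - 0)
  = 1 + (3y + 0)*1
  = 1 + 3y + 0
  = 1 + 3y
Step 2: Integrate over y in [0,2]:
  integral(1 + 3y, y=0..2)
  = 1*2 + 3*(2^2 - 0^2)/2
  = 2 + 6
  = 8


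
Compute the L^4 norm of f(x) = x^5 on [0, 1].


Step 1: ||f||_4 = (integral_0^1 |x^5|^4 dx)^(1/4)
     = (integral_0^1 x^20 dx)^(1/4)
Step 2: integral_0^1 x^20 dx = [x^21/(21)] from 0 to 1 = 1^21/21
     = 1/21 = 0.047619
Step 3: ||f||_4 = (0.047619)^(1/4) = 0.467138


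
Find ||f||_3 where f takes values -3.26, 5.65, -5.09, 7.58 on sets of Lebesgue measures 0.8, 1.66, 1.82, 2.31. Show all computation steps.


Step 1: Compute |f_i|^3 for each value:
  |-3.26|^3 = 34.645976
  |5.65|^3 = 180.362125
  |-5.09|^3 = 131.872229
  |7.58|^3 = 435.519512
Step 2: Multiply by measures and sum:
  34.645976 * 0.8 = 27.716781
  180.362125 * 1.66 = 299.401128
  131.872229 * 1.82 = 240.007457
  435.519512 * 2.31 = 1006.050073
Sum = 27.716781 + 299.401128 + 240.007457 + 1006.050073 = 1573.175438
Step 3: Take the p-th root:
||f||_3 = (1573.175438)^(1/3) = 11.630339


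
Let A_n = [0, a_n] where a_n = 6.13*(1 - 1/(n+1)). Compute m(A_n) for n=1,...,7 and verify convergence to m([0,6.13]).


By continuity of measure from below: if A_n increases to A, then m(A_n) -> m(A).
Here A = [0, 6.13], so m(A) = 6.13
Step 1: a_1 = 6.13*(1 - 1/2) = 3.065, m(A_1) = 3.065
Step 2: a_2 = 6.13*(1 - 1/3) = 4.0867, m(A_2) = 4.0867
Step 3: a_3 = 6.13*(1 - 1/4) = 4.5975, m(A_3) = 4.5975
Step 4: a_4 = 6.13*(1 - 1/5) = 4.904, m(A_4) = 4.904
Step 5: a_5 = 6.13*(1 - 1/6) = 5.1083, m(A_5) = 5.1083
Step 6: a_6 = 6.13*(1 - 1/7) = 5.2543, m(A_6) = 5.2543
Step 7: a_7 = 6.13*(1 - 1/8) = 5.3637, m(A_7) = 5.3637
Limit: m(A_n) -> m([0,6.13]) = 6.13


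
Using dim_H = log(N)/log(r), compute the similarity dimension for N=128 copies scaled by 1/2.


For a self-similar set with N copies scaled by 1/r:
dim_H = log(N)/log(r) = log(128)/log(2)
= 4.85203/0.693147
= 7


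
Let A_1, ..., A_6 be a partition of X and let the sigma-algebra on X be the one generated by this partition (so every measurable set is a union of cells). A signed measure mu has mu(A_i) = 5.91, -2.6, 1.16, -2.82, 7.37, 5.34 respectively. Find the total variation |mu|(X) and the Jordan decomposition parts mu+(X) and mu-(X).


Step 1: Every measurable set is a union of atoms (the cells / points), so a Hahn decomposition is
  obtained by grouping atoms by sign: P = union of atoms with mu > 0, N = union of the remaining atoms.
  Atoms in P (indices): 1, 3, 5, 6;  atoms in N (indices): 2, 4
  Positive values: 5.91, 1.16, 7.37, 5.34
  Negative values: -2.6, -2.82
Step 2: mu+(X) = mu(P) = sum of positive atom values = 19.78
Step 3: mu-(X) = -mu(N) = sum of |negative atom values| = 5.42
Step 4: |mu|(X) = mu+(X) + mu-(X) = 19.78 + 5.42 = 25.2


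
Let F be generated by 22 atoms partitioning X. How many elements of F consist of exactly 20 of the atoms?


Each element of F is a union of some subset of the 22 atoms.
Elements that are unions of exactly 20 atoms correspond to 20-element subsets of the 22 atoms.
Count = C(22, 20) = 22! / (20! * 2!) = 231.


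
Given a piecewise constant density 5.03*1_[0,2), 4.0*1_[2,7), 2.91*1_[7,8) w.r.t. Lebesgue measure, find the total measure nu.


Integrate each piece of the Radon-Nikodym derivative:
Step 1: integral_0^2 5.03 dx = 5.03*(2-0) = 5.03*2 = 10.06
Step 2: integral_2^7 4.0 dx = 4.0*(7-2) = 4.0*5 = 20
Step 3: integral_7^8 2.91 dx = 2.91*(8-7) = 2.91*1 = 2.91
Total: 10.06 + 20 + 2.91 = 32.97


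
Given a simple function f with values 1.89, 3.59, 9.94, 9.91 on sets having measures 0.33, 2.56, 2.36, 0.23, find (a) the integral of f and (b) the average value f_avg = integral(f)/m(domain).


Step 1: Integral = sum(value_i * measure_i)
= 1.89*0.33 + 3.59*2.56 + 9.94*2.36 + 9.91*0.23
= 0.6237 + 9.1904 + 23.4584 + 2.2793
= 35.5518
Step 2: Total measure of domain = 0.33 + 2.56 + 2.36 + 0.23 = 5.48
Step 3: Average value = 35.5518 / 5.48 = 6.487555


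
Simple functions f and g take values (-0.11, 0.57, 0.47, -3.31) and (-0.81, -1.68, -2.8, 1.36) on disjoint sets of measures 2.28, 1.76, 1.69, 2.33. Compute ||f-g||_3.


Step 1: Compute differences f_i - g_i:
  -0.11 - -0.81 = 0.7
  0.57 - -1.68 = 2.25
  0.47 - -2.8 = 3.27
  -3.31 - 1.36 = -4.67
Step 2: Compute |diff|^3 * measure for each set:
  |0.7|^3 * 2.28 = 0.343 * 2.28 = 0.78204
  |2.25|^3 * 1.76 = 11.390625 * 1.76 = 20.0475
  |3.27|^3 * 1.69 = 34.965783 * 1.69 = 59.092173
  |-4.67|^3 * 2.33 = 101.847563 * 2.33 = 237.304822
Step 3: Sum = 317.226535
Step 4: ||f-g||_3 = (317.226535)^(1/3) = 6.820086


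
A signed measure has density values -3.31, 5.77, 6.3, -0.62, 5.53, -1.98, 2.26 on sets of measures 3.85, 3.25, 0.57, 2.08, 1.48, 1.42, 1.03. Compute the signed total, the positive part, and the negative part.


Step 1: Compute signed measure on each set:
  Set 1: -3.31 * 3.85 = -12.7435
  Set 2: 5.77 * 3.25 = 18.7525
  Set 3: 6.3 * 0.57 = 3.591
  Set 4: -0.62 * 2.08 = -1.2896
  Set 5: 5.53 * 1.48 = 8.1844
  Set 6: -1.98 * 1.42 = -2.8116
  Set 7: 2.26 * 1.03 = 2.3278
Step 2: Total signed measure = (-12.7435) + (18.7525) + (3.591) + (-1.2896) + (8.1844) + (-2.8116) + (2.3278)
     = 16.011
Step 3: Positive part mu+(X) = sum of positive contributions = 32.8557
Step 4: Negative part mu-(X) = |sum of negative contributions| = 16.8447


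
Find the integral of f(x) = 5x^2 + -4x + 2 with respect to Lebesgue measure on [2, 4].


The Lebesgue integral of a Riemann-integrable function agrees with the Riemann integral.
Antiderivative F(x) = (5/3)x^3 + (-4/2)x^2 + 2x
F(4) = (5/3)*4^3 + (-4/2)*4^2 + 2*4
     = (5/3)*64 + (-4/2)*16 + 2*4
     = 106.666667 + -32 + 8
     = 82.666667
F(2) = 9.333333
Integral = F(4) - F(2) = 82.666667 - 9.333333 = 73.333333


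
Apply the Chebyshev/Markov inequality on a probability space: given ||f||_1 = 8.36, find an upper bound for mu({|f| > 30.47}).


Chebyshev/Markov inequality: mu(|f| > eps) <= (||f||_p / eps)^p
Step 1: ||f||_1 / eps = 8.36 / 30.47 = 0.274368
Step 2: Raise to power p = 1:
  (0.274368)^1 = 0.274368
Step 3: Therefore mu(|f| > 30.47) <= 0.274368


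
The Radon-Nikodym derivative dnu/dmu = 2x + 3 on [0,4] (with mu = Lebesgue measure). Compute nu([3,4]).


nu(A) = integral_A (dnu/dmu) dmu = integral_3^4 (2x + 3) dx
Step 1: Antiderivative F(x) = (2/2)x^2 + 3x
Step 2: F(4) = (2/2)*4^2 + 3*4 = 16 + 12 = 28
Step 3: F(3) = (2/2)*3^2 + 3*3 = 9 + 9 = 18
Step 4: nu([3,4]) = F(4) - F(3) = 28 - 18 = 10


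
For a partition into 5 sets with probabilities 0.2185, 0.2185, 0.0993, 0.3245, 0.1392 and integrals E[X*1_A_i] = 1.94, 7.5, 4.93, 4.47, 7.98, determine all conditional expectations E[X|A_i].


For each cell A_i: E[X|A_i] = E[X*1_A_i] / P(A_i)
Step 1: E[X|A_1] = 1.94 / 0.2185 = 8.878719
Step 2: E[X|A_2] = 7.5 / 0.2185 = 34.324943
Step 3: E[X|A_3] = 4.93 / 0.0993 = 49.647533
Step 4: E[X|A_4] = 4.47 / 0.3245 = 13.775039
Step 5: E[X|A_5] = 7.98 / 0.1392 = 57.327586
Verification: E[X] = sum E[X*1_A_i] = 1.94 + 7.5 + 4.93 + 4.47 + 7.98 = 26.82


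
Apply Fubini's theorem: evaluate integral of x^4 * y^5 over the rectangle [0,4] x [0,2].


By Fubini's theorem, the double integral factors as a product of single integrals:
Step 1: integral_0^4 x^4 dx = [x^5/5] from 0 to 4
     = 4^5/5 = 204.8
Step 2: integral_0^2 y^5 dy = [y^6/6] from 0 to 2
     = 2^6/6 = 10.666667
Step 3: Double integral = 204.8 * 10.666667 = 2184.533333


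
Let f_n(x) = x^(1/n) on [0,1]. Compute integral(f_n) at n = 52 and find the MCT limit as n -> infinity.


At n = 52: f_52(x) = x^(1/52).
Step 1: integral(x^(1/52), 0, 1) = [x^(1/52+1) / (1/52+1)] from 0 to 1
     = 1 / (1/52 + 1) = 1 / ((52+1)/52) = 52/(52+1)
     = 52/53 = 0.981132
Step 2: As n -> infinity, f_n(x) = x^(1/n) -> 1 for x in (0,1], and f_n is increasing in n.
By MCT, lim_n integral(f_n) = integral(lim_n f_n) = integral(1, 0, 1) = 1.
Step 3: Verify convergence: 52/53 = 0.981132 -> 1


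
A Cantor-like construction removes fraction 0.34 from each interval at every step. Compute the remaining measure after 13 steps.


Step 1: At each step, fraction remaining = 1 - 0.34 = 0.66
Step 2: After 13 steps, measure = (0.66)^13
Result = 0.004509


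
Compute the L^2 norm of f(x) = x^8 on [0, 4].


Step 1: ||f||_2 = (integral_0^4 |x^8|^2 dx)^(1/2)
     = (integral_0^4 x^16 dx)^(1/2)
Step 2: integral_0^4 x^16 dx = [x^17/(17)] from 0 to 4 = 4^17/17
     = 17179869184/17 = 1.010581e+09
Step 3: ||f||_2 = (1.010581e+09)^(1/2) = 31789.629445


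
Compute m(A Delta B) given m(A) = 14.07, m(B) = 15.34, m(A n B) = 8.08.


m(A Delta B) = m(A) + m(B) - 2*m(A n B)
= 14.07 + 15.34 - 2*8.08
= 14.07 + 15.34 - 16.16
= 13.25


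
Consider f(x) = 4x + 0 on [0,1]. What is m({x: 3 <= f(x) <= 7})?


f^(-1)([3, 7]) = {x : 3 <= 4x + 0 <= 7}
Solving: (3 - 0)/4 <= x <= (7 - 0)/4
= [0.75, 1.75]
Intersecting with [0,1]: [0.75, 1]
Measure = 1 - 0.75 = 0.25


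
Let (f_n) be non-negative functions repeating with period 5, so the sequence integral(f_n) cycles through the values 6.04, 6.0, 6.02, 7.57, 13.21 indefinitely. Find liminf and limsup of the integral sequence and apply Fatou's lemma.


The sequence (integral(f_n)) is periodic with period 5, repeating the values 6.04, 6.0, 6.02, 7.57, 13.21 indefinitely.
Step 1: For a periodic sequence, every tail (a_m, a_(m+1), ...) contains all 5 period values infinitely often.
Step 2: Hence inf of every tail = min of the period values = min(6.04, 6.0, 6.02, 7.57, 13.21) = 6.
        liminf_n integral(f_n) = sup over m of (inf of tail from m) = 6.
Step 3: Similarly sup of every tail = max of the period values = 13.21.
        limsup_n integral(f_n) = 13.21.
Step 4: Fatou's lemma: integral(liminf_n f_n) <= liminf_n integral(f_n) = 6.
        So the integral of the pointwise liminf is at most 6.


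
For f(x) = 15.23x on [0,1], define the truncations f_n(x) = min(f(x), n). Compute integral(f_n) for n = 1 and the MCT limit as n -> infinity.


f(x) = 15.23x on [0,1]; f_n(x) = min(15.23x, n). At n = 1:
Step 1: f(x) reaches 1 at x = 1/15.23 = 0.06566
Step 2: integral(f_1) = integral(15.23x, 0, 0.06566) + integral(1, 0.06566, 1)
       = 15.23*0.06566^2/2 + 1*(1 - 0.06566)
       = 0.03283 + 0.93434
       = 0.96717
Step 3: As n -> infinity, f_n increases to f, so by MCT integral(f_n) -> integral(f) = 15.23/2 = 7.615.
Convergence: integral(f_1) = 0.96717 -> 7.615 as n -> infinity


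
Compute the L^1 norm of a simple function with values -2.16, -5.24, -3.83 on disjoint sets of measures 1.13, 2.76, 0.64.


Step 1: Compute |f_i|^1 for each value:
  |-2.16|^1 = 2.16
  |-5.24|^1 = 5.24
  |-3.83|^1 = 3.83
Step 2: Multiply by measures and sum:
  2.16 * 1.13 = 2.4408
  5.24 * 2.76 = 14.4624
  3.83 * 0.64 = 2.4512
Sum = 2.4408 + 14.4624 + 2.4512 = 19.3544
Step 3: Take the p-th root:
||f||_1 = (19.3544)^(1/1) = 19.3544


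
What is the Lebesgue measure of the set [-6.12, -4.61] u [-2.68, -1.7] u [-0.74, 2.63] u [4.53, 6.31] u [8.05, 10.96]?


For pairwise disjoint intervals, m(union) = sum of lengths.
= (-4.61 - -6.12) + (-1.7 - -2.68) + (2.63 - -0.74) + (6.31 - 4.53) + (10.96 - 8.05)
= 1.51 + 0.98 + 3.37 + 1.78 + 2.91
= 10.55


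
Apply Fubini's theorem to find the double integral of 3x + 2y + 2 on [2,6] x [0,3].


By Fubini, integrate in x first, then y.
Step 1: Fix y, integrate over x in [2,6]:
  integral(3x + 2y + 2, x=2..6)
  = 3*(6^2 - 2^2)/2 + (2y + 2)*(6 - 2)
  = 48 + (2y + 2)*4
  = 48 + 8y + 8
  = 56 + 8y
Step 2: Integrate over y in [0,3]:
  integral(56 + 8y, y=0..3)
  = 56*3 + 8*(3^2 - 0^2)/2
  = 168 + 36
  = 204


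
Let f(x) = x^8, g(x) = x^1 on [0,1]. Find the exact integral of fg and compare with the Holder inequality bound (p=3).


Step 1: Exact integral of f*g = integral(x^9, 0, 1) = 1/10
     = 0.1
Step 2: Holder bound with p=3, q=1.5:
  ||f||_p = (integral x^24 dx)^(1/3) = (1/25)^(1/3) = 0.341995
  ||g||_q = (integral x^1.5 dx)^(1/1.5) = (1/2.5)^(1/1.5) = 0.542884
Step 3: Holder bound = ||f||_p * ||g||_q = 0.341995 * 0.542884 = 0.185664
Verification: 0.1 <= 0.185664 (Holder holds)


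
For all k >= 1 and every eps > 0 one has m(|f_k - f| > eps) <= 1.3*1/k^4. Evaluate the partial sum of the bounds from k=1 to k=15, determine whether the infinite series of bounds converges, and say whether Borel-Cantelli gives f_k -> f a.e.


Step 1: List the terms 1.3*1/k^4 for k = 1 to 15:
  k=1: 1.3
  k=2: 0.08125
  k=3: 0.016049
  k=4: 0.005078
  k=5: 0.00208
  k=6: 0.001003
  k=7: 5.414411e-04
  k=8: 3.173828e-04
  k=9: 1.981405e-04
  k=10: 1.300000e-04
  k=11: 8.879175e-05
  k=12: 6.269290e-05
  k=13: 4.551661e-05
  k=14: 3.384007e-05
  k=15: 2.567901e-05
Step 2: Partial sum = 1.3 + 0.08125 + 0.016049 + 0.005078 + 0.00208 + 0.001003 + 5.414411e-04 + 3.173828e-04 + 1.981405e-04 + 1.300000e-04 + 8.879175e-05 + 6.269290e-05 + 4.551661e-05 + 3.384007e-05 + 2.567901e-05
     = 1.406904
Step 3: The full series sum_(k>=1) 1.3*1/k^4 converges (p-series with p = 4 > 1; a constant multiple of a convergent series converges).
Step 4: Fix eps > 0. Since sum_k m(|f_k - f| > eps) < infinity, the Borel-Cantelli lemma gives
        m(limsup_k {|f_k - f| > eps}) = 0, i.e. for a.e. x, |f_k(x) - f(x)| <= eps for all large k.
        Applying this with eps = 1/j for j = 1, 2, ... and intersecting the countably many full-measure sets,
        for a.e. x we get limsup_k |f_k(x) - f(x)| <= 1/j for every j, hence f_k -> f almost everywhere.
Conclusion: series converges; Borel-Cantelli yields f_k -> f a.e.


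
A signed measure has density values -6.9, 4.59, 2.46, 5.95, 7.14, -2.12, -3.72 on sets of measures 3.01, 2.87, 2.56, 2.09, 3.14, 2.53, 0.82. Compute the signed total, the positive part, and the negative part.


Step 1: Compute signed measure on each set:
  Set 1: -6.9 * 3.01 = -20.769
  Set 2: 4.59 * 2.87 = 13.1733
  Set 3: 2.46 * 2.56 = 6.2976
  Set 4: 5.95 * 2.09 = 12.4355
  Set 5: 7.14 * 3.14 = 22.4196
  Set 6: -2.12 * 2.53 = -5.3636
  Set 7: -3.72 * 0.82 = -3.0504
Step 2: Total signed measure = (-20.769) + (13.1733) + (6.2976) + (12.4355) + (22.4196) + (-5.3636) + (-3.0504)
     = 25.143
Step 3: Positive part mu+(X) = sum of positive contributions = 54.326
Step 4: Negative part mu-(X) = |sum of negative contributions| = 29.183


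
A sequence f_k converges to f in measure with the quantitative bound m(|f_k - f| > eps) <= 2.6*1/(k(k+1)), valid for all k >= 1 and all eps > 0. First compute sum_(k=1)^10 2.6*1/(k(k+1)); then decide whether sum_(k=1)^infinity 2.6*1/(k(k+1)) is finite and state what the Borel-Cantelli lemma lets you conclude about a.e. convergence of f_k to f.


Step 1: List the terms 2.6*1/(k(k+1)) for k = 1 to 10:
  k=1: 1.3
  k=2: 0.433333
  k=3: 0.216667
  k=4: 0.13
  k=5: 0.086667
  k=6: 0.061905
  k=7: 0.046429
  k=8: 0.036111
  k=9: 0.028889
  k=10: 0.023636
Step 2: Partial sum = 1.3 + 0.433333 + 0.216667 + 0.13 + 0.086667 + 0.061905 + 0.046429 + 0.036111 + 0.028889 + 0.023636
     = 2.363636
Step 3: The full series sum_(k>=1) 2.6*1/(k(k+1)) converges (telescoping series sum 1/(k(k+1)) = 1; a constant multiple of a convergent series converges).
Step 4: Fix eps > 0. Since sum_k m(|f_k - f| > eps) < infinity, the Borel-Cantelli lemma gives
        m(limsup_k {|f_k - f| > eps}) = 0, i.e. for a.e. x, |f_k(x) - f(x)| <= eps for all large k.
        Applying this with eps = 1/j for j = 1, 2, ... and intersecting the countably many full-measure sets,
        for a.e. x we get limsup_k |f_k(x) - f(x)| <= 1/j for every j, hence f_k -> f almost everywhere.
Conclusion: series converges; Borel-Cantelli yields f_k -> f a.e.
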